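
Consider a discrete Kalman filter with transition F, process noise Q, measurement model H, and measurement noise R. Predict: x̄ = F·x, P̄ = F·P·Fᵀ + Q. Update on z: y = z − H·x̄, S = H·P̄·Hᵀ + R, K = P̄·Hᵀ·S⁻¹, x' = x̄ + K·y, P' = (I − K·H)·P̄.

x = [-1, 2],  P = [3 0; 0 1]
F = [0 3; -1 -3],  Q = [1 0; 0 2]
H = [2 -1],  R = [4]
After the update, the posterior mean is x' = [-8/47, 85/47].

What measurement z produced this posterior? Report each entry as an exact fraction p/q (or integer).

z = [-3]

x̄ = F·x = [6, -5]
P̄ = F·P·Fᵀ + Q = [10 -9; -9 14]
S = H·P̄·Hᵀ + R = [94]
K = P̄·Hᵀ·S⁻¹ = [29/94; -16/47]
x' − x̄ = [-290/47, 320/47] = K·y
y = (KᵀK)⁻¹·Kᵀ·(x' − x̄) = [-20]
z = y + H·x̄ = [-20] + [17] = [-3]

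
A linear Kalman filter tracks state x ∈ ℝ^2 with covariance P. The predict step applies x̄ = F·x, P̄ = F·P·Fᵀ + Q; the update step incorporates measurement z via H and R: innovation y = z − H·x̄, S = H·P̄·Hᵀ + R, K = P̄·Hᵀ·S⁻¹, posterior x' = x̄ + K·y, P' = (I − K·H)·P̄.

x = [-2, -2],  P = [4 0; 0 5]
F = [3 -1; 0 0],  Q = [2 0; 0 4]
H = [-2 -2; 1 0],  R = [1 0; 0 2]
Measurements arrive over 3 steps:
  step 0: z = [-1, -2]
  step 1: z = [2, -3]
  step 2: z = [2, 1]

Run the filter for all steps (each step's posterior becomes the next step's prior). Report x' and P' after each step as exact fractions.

step 0: x' = [-1426/1109, 1864/1109], P' = [1462/1109 -1376/1109; -1376/1109 1556/1109]
step 1: x' = [-847460/333703, 483536/333703], P' = [428196/333703 -403008/333703; -403008/333703 457820/333703]
step 2: x' = [-18153901/98135926, -37638600/49067963], P' = [62874823/49067963 -59176304/49067963; -59176304/49067963 67240748/49067963]

step 0: x̄ = F·x = [-4, 0]
step 0: P̄ = F·P·Fᵀ + Q = [43 0; 0 4]
step 0: y = z − H·x̄ = [-9, 2]
step 0: S = H·P̄·Hᵀ + R = [189 -86; -86 45]
step 0: K = P̄·Hᵀ·S⁻¹ = [-172/1109 731/1109; -360/1109 -688/1109]
step 0: x' = x̄ + K·y = [-1426/1109, 1864/1109]
step 0: P' = (I − K·H)·P̄ = [1462/1109 -1376/1109; -1376/1109 1556/1109]
step 1: x̄ = F·x = [-6142/1109, 0]
step 1: P̄ = F·P·Fᵀ + Q = [25188/1109 0; 0 4]
step 1: y = z − H·x̄ = [-10066/1109, 2815/1109]
step 1: S = H·P̄·Hᵀ + R = [119605/1109 -50376/1109; -50376/1109 27406/1109]
step 1: K = P̄·Hᵀ·S⁻¹ = [-50376/333703 214098/333703; -109624/333703 -201504/333703]
step 1: x' = x̄ + K·y = [-847460/333703, 483536/333703]
step 1: P' = (I − K·H)·P̄ = [428196/333703 -403008/333703; -403008/333703 457820/333703]
step 2: x̄ = F·x = [-3025916/333703, 0]
step 2: P̄ = F·P·Fᵀ + Q = [7397038/333703 0; 0 4]
step 2: y = z − H·x̄ = [-5384426/333703, 3359619/333703]
step 2: S = H·P̄·Hᵀ + R = [35261103/333703 -14794076/333703; -14794076/333703 8064444/333703]
step 2: K = P̄·Hᵀ·S⁻¹ = [-7397038/49067963 62874823/98135926; -16128888/49067963 -29588152/49067963]
step 2: x' = x̄ + K·y = [-18153901/98135926, -37638600/49067963]
step 2: P' = (I − K·H)·P̄ = [62874823/49067963 -59176304/49067963; -59176304/49067963 67240748/49067963]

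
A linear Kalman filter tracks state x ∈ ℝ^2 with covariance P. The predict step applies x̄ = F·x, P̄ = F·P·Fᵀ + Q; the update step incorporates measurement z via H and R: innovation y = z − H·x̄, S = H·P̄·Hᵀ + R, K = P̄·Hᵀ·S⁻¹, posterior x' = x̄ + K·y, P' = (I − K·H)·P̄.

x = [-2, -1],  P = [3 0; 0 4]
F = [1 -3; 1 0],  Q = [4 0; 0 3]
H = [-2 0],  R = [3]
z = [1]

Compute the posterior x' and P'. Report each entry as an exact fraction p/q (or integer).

x' = [-83/175, -368/175]
P' = [129/175 9/175; 9/175 1014/175]

x̄ = F·x = [1, -2]
P̄ = F·P·Fᵀ + Q = [43 3; 3 6]
y = z − H·x̄ = [3]
S = H·P̄·Hᵀ + R = [175]
K = P̄·Hᵀ·S⁻¹ = [-86/175; -6/175]
x' = x̄ + K·y = [-83/175, -368/175]
P' = (I − K·H)·P̄ = [129/175 9/175; 9/175 1014/175]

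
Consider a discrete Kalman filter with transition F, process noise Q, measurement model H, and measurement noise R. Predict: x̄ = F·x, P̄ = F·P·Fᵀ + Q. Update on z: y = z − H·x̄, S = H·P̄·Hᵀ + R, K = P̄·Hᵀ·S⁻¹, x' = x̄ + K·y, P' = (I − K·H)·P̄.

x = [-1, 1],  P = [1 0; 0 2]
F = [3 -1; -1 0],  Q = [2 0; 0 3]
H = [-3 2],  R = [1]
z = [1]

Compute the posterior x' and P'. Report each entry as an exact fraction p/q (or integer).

x̄ = F·x = [-4, 1]
P̄ = F·P·Fᵀ + Q = [13 -3; -3 4]
y = z − H·x̄ = [-13]
S = H·P̄·Hᵀ + R = [170]
K = P̄·Hᵀ·S⁻¹ = [-9/34; 1/10]
x' = x̄ + K·y = [-19/34, -3/10]
P' = (I − K·H)·P̄ = [37/34 3/2; 3/2 23/10]

x' = [-19/34, -3/10]
P' = [37/34 3/2; 3/2 23/10]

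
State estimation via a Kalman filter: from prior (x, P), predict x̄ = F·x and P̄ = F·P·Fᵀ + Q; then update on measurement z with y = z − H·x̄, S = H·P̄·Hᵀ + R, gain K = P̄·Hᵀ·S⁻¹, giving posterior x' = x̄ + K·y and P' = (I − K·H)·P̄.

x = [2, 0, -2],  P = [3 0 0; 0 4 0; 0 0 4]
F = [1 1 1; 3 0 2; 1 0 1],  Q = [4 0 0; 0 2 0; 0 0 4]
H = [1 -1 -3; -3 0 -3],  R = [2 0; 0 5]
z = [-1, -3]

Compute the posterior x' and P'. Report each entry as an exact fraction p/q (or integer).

x' = [28037/29051, 59759/29051, -251/29051]
P' = [29236/29051 68658/29051 -16256/29051; 68658/29051 274750/29051 -62938/29051; -16256/29051 -62938/29051 18896/29051]

x̄ = F·x = [0, 2, 0]
P̄ = F·P·Fᵀ + Q = [15 17 7; 17 45 17; 7 17 11]
y = z − H·x̄ = [1, -3]
S = H·P̄·Hᵀ + R = [187 198; 198 365]
K = P̄·Hᵀ·S⁻¹ = [4673/29051 -708/2641; -8639/29051 -312/2641; -5003/29051 -144/2641]
x' = x̄ + K·y = [28037/29051, 59759/29051, -251/29051]
P' = (I − K·H)·P̄ = [29236/29051 68658/29051 -16256/29051; 68658/29051 274750/29051 -62938/29051; -16256/29051 -62938/29051 18896/29051]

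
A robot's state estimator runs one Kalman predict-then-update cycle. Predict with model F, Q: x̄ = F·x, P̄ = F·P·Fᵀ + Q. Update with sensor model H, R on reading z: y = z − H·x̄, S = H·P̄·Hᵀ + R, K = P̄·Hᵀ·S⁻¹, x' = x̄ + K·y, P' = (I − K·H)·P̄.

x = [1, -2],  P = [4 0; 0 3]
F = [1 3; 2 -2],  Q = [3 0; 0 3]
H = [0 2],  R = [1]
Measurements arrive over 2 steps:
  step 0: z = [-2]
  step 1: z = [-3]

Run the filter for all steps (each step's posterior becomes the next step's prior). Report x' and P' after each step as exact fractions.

step 0: x' = [-69/25, -118/125], P' = [154/5 -2/25; -2/25 31/125]
step 1: x' = [-294379/64041, -96328/64041], P' = [489244/64041 7474/64041; 7474/64041 15979/64041]

step 0: x̄ = F·x = [-5, 6]
step 0: P̄ = F·P·Fᵀ + Q = [34 -10; -10 31]
step 0: y = z − H·x̄ = [-14]
step 0: S = H·P̄·Hᵀ + R = [125]
step 0: K = P̄·Hᵀ·S⁻¹ = [-4/25; 62/125]
step 0: x' = x̄ + K·y = [-69/25, -118/125]
step 0: P' = (I − K·H)·P̄ = [154/5 -2/25; -2/25 31/125]
step 1: x̄ = F·x = [-699/125, -454/125]
step 1: P̄ = F·P·Fᵀ + Q = [4444/125 7474/125; 7474/125 15979/125]
step 1: y = z − H·x̄ = [533/125]
step 1: S = H·P̄·Hᵀ + R = [64041/125]
step 1: K = P̄·Hᵀ·S⁻¹ = [14948/64041; 31958/64041]
step 1: x' = x̄ + K·y = [-294379/64041, -96328/64041]
step 1: P' = (I − K·H)·P̄ = [489244/64041 7474/64041; 7474/64041 15979/64041]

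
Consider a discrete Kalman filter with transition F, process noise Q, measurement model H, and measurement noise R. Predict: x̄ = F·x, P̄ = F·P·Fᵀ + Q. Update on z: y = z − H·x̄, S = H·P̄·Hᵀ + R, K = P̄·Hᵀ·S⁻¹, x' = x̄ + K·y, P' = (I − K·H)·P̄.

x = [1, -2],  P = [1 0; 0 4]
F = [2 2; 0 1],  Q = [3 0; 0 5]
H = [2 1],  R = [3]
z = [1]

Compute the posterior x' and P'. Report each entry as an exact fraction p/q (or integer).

x̄ = F·x = [-2, -2]
P̄ = F·P·Fᵀ + Q = [23 8; 8 9]
y = z − H·x̄ = [7]
S = H·P̄·Hᵀ + R = [136]
K = P̄·Hᵀ·S⁻¹ = [27/68; 25/136]
x' = x̄ + K·y = [53/68, -97/136]
P' = (I − K·H)·P̄ = [53/34 -131/68; -131/68 599/136]

x' = [53/68, -97/136]
P' = [53/34 -131/68; -131/68 599/136]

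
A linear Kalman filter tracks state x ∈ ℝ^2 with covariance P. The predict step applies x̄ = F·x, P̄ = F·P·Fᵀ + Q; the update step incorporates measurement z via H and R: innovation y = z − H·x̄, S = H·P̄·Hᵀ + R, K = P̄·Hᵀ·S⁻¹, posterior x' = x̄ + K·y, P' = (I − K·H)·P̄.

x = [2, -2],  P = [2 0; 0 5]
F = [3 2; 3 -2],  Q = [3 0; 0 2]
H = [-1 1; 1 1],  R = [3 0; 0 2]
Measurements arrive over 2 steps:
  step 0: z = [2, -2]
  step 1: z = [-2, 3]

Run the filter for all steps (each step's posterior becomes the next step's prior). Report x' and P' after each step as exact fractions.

step 0: x' = [-13396/6951, 1970/6951], P' = [8426/6951 -1648/6951; -1648/6951 8420/6951]
step 1: x' = [19743261/9485153, 3112130/9485153], P' = [10776326/9485153 -1769632/9485153; -1769632/9485153 10971932/9485153]

step 0: x̄ = F·x = [2, 10]
step 0: P̄ = F·P·Fᵀ + Q = [41 -2; -2 40]
step 0: y = z − H·x̄ = [-6, -14]
step 0: S = H·P̄·Hᵀ + R = [88 -1; -1 79]
step 0: K = P̄·Hᵀ·S⁻¹ = [-3358/6951 3389/6951; 3356/6951 3386/6951]
step 0: x' = x̄ + K·y = [-13396/6951, 1970/6951]
step 0: P' = (I − K·H)·P̄ = [8426/6951 -1648/6951; -1648/6951 8420/6951]
step 1: x̄ = F·x = [-36248/6951, -6304/993]
step 1: P̄ = F·P·Fᵀ + Q = [110591/6951 6022/993; 6022/993 20456/993]
step 1: y = z − H·x̄ = [-6022/6951, 33743/2317]
step 1: S = H·P̄·Hᵀ + R = [190328/6951 10867/2317; 10867/2317 117331/2317]
step 1: K = P̄·Hᵀ·S⁻¹ = [-4181986/9485153 4503347/9485153; 4247188/9485153 4601150/9485153]
step 1: x' = x̄ + K·y = [19743261/9485153, 3112130/9485153]
step 1: P' = (I − K·H)·P̄ = [10776326/9485153 -1769632/9485153; -1769632/9485153 10971932/9485153]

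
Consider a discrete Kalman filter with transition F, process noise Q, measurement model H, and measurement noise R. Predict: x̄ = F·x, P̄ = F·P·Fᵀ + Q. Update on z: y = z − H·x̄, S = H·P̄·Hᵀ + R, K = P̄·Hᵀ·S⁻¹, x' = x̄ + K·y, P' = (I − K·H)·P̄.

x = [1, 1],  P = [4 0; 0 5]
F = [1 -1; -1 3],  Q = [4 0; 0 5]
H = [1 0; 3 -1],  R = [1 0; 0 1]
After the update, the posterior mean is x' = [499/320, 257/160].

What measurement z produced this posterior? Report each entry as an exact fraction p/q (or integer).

z = [2, 3]

x̄ = F·x = [0, 2]
P̄ = F·P·Fᵀ + Q = [13 -19; -19 54]
S = H·P̄·Hᵀ + R = [14 58; 58 286]
K = P̄·Hᵀ·S⁻¹ = [177/320 29/320; 251/160 -113/160]
x' − x̄ = [499/320, -63/160] = K·y
y = (KᵀK)⁻¹·Kᵀ·(x' − x̄) = [2, 5]
z = y + H·x̄ = [2, 5] + [0, -2] = [2, 3]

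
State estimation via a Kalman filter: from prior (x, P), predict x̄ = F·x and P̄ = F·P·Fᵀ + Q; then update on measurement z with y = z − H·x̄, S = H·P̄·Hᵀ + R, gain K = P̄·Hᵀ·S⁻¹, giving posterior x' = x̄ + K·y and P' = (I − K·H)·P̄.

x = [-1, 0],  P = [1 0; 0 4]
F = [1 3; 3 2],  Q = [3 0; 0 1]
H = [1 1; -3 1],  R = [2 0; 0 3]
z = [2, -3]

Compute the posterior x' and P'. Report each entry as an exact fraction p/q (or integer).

x̄ = F·x = [-1, -3]
P̄ = F·P·Fᵀ + Q = [40 27; 27 26]
y = z − H·x̄ = [6, -3]
S = H·P̄·Hᵀ + R = [122 -148; -148 227]
K = P̄·Hᵀ·S⁻¹ = [289/1158 -143/579; 1297/1930 189/965]
x' = x̄ + K·y = [239/193, 429/965]
P' = (I − K·H)·P̄ = [359/1158 73/386; 73/386 2229/1930]

x' = [239/193, 429/965]
P' = [359/1158 73/386; 73/386 2229/1930]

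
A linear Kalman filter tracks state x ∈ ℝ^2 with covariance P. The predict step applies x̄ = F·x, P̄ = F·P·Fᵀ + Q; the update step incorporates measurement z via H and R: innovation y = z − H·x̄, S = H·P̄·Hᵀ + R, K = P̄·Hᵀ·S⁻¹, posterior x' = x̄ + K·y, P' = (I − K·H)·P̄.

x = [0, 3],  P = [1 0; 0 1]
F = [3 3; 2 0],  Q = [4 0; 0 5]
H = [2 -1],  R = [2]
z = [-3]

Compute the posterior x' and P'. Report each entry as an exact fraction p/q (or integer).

x̄ = F·x = [9, 0]
P̄ = F·P·Fᵀ + Q = [22 6; 6 9]
y = z − H·x̄ = [-21]
S = H·P̄·Hᵀ + R = [75]
K = P̄·Hᵀ·S⁻¹ = [38/75; 1/25]
x' = x̄ + K·y = [-41/25, -21/25]
P' = (I − K·H)·P̄ = [206/75 112/25; 112/25 222/25]

x' = [-41/25, -21/25]
P' = [206/75 112/25; 112/25 222/25]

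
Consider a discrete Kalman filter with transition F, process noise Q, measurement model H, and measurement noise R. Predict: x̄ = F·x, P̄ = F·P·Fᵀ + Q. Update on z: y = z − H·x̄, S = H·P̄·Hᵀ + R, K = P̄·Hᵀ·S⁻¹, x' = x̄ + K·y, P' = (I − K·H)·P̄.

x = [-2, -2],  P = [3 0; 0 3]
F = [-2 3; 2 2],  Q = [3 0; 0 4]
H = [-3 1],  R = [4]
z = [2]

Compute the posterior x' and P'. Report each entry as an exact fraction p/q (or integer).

x̄ = F·x = [-2, -8]
P̄ = F·P·Fᵀ + Q = [42 6; 6 28]
y = z − H·x̄ = [4]
S = H·P̄·Hᵀ + R = [374]
K = P̄·Hᵀ·S⁻¹ = [-60/187; 5/187]
x' = x̄ + K·y = [-614/187, -1476/187]
P' = (I − K·H)·P̄ = [654/187 1722/187; 1722/187 5186/187]

x' = [-614/187, -1476/187]
P' = [654/187 1722/187; 1722/187 5186/187]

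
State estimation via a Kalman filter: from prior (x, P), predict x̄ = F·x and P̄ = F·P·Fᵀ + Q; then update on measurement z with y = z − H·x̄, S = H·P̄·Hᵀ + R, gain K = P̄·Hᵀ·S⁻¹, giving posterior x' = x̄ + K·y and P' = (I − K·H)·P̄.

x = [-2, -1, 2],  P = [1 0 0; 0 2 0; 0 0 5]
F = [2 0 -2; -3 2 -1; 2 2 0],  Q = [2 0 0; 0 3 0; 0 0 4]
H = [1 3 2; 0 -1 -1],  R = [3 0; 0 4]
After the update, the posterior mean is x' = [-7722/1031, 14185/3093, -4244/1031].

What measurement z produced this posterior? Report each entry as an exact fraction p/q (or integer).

x̄ = F·x = [-8, 2, -6]
P̄ = F·P·Fᵀ + Q = [26 4 4; 4 25 2; 4 2 16]
S = H·P̄·Hᵀ + R = [382 -125; -125 49]
K = P̄·Hᵀ·S⁻¹ = [418/1031 898/1031; 692/3093 61/3093; -64/1031 -542/1031]
x' − x̄ = [526/1031, 7999/3093, 1942/1031] = K·y
y = (KᵀK)⁻¹·Kᵀ·(x' − x̄) = [12, -5]
z = y + H·x̄ = [12, -5] + [-14, 4] = [-2, -1]

z = [-2, -1]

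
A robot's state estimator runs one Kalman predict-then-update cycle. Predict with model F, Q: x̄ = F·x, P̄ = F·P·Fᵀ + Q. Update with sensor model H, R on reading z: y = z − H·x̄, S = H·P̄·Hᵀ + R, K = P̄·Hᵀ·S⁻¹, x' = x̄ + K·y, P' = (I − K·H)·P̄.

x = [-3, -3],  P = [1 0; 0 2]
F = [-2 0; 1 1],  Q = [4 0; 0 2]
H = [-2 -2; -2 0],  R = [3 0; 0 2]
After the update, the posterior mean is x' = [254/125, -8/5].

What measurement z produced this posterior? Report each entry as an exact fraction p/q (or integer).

z = [-2, -3]

x̄ = F·x = [6, -6]
P̄ = F·P·Fᵀ + Q = [8 -2; -2 5]
S = H·P̄·Hᵀ + R = [39 24; 24 34]
K = P̄·Hᵀ·S⁻¹ = [-4/125 -56/125; -2/5 2/5]
x' − x̄ = [-496/125, 22/5] = K·y
y = (KᵀK)⁻¹·Kᵀ·(x' − x̄) = [-2, 9]
z = y + H·x̄ = [-2, 9] + [0, -12] = [-2, -3]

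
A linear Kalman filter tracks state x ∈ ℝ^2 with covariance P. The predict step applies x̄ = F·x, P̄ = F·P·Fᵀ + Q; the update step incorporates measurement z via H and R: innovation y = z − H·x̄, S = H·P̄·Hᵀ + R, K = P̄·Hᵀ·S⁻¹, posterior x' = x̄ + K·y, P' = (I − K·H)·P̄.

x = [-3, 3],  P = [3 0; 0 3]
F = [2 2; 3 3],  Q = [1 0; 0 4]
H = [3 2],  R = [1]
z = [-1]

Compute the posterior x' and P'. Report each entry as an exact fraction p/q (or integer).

x' = [-147/890, -112/445]
P' = [641/890 -444/445; -444/445 722/445]

x̄ = F·x = [0, 0]
P̄ = F·P·Fᵀ + Q = [25 36; 36 58]
y = z − H·x̄ = [-1]
S = H·P̄·Hᵀ + R = [890]
K = P̄·Hᵀ·S⁻¹ = [147/890; 112/445]
x' = x̄ + K·y = [-147/890, -112/445]
P' = (I − K·H)·P̄ = [641/890 -444/445; -444/445 722/445]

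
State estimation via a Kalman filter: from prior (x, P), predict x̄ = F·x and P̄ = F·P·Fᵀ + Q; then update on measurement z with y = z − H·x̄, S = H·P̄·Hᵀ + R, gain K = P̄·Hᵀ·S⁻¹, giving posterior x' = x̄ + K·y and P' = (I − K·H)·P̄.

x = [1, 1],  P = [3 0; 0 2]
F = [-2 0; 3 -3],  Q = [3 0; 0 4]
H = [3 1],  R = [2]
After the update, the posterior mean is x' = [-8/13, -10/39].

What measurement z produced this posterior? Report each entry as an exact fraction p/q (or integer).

z = [-2]

x̄ = F·x = [-2, 0]
P̄ = F·P·Fᵀ + Q = [15 -18; -18 49]
S = H·P̄·Hᵀ + R = [78]
K = P̄·Hᵀ·S⁻¹ = [9/26; -5/78]
x' − x̄ = [18/13, -10/39] = K·y
y = (KᵀK)⁻¹·Kᵀ·(x' − x̄) = [4]
z = y + H·x̄ = [4] + [-6] = [-2]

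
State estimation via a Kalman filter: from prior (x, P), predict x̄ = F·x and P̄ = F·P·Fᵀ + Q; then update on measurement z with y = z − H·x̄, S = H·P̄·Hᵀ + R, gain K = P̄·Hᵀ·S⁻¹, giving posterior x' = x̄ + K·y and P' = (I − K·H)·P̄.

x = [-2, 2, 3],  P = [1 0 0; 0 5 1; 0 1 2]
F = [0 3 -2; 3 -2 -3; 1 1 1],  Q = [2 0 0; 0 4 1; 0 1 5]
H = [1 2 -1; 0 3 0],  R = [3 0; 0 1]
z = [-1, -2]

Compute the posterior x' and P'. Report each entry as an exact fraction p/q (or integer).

x' = [-11175/4184, -2801/4184, -10841/4184]
P' = [51059/4184 -859/4184 39549/4184; -859/4184 459/4184 -13/4184; 39549/4184 -13/4184 205583/20920]

x̄ = F·x = [0, -19, 3]
P̄ = F·P·Fᵀ + Q = [43 -23 12; -23 63 -17; 12 -17 15]
y = z − H·x̄ = [40, 55]
S = H·P̄·Hᵀ + R = [265 360; 360 568]
K = P̄·Hᵀ·S⁻¹ = [408/523 -2577/4184; 3/523 1377/4184; -332/2615 -39/4184]
x' = x̄ + K·y = [-11175/4184, -2801/4184, -10841/4184]
P' = (I − K·H)·P̄ = [51059/4184 -859/4184 39549/4184; -859/4184 459/4184 -13/4184; 39549/4184 -13/4184 205583/20920]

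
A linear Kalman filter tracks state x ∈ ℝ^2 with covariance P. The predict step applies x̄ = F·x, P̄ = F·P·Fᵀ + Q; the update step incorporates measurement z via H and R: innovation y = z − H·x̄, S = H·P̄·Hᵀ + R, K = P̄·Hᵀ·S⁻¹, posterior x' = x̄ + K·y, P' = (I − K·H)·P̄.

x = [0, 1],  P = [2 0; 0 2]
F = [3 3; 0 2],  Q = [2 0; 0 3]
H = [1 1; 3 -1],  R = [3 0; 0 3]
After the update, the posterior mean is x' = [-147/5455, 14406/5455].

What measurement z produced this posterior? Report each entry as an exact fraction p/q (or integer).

z = [3, -3]

x̄ = F·x = [3, 2]
P̄ = F·P·Fᵀ + Q = [38 12; 12 11]
S = H·P̄·Hᵀ + R = [76 127; 127 284]
K = P̄·Hᵀ·S⁻¹ = [1246/5455 1402/5455; 3357/5455 -1021/5455]
x' − x̄ = [-16512/5455, 3496/5455] = K·y
y = (KᵀK)⁻¹·Kᵀ·(x' − x̄) = [-2, -10]
z = y + H·x̄ = [-2, -10] + [5, 7] = [3, -3]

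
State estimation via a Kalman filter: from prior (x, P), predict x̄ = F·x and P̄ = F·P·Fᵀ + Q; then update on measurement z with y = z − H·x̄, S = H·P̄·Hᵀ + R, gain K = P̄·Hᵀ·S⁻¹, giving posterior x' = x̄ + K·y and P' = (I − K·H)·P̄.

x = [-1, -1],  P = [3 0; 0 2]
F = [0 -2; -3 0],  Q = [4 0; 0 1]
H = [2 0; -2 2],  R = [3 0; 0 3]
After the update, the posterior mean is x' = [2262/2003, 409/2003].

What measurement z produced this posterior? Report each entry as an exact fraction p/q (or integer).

x̄ = F·x = [2, 3]
P̄ = F·P·Fᵀ + Q = [12 0; 0 28]
S = H·P̄·Hᵀ + R = [51 -48; -48 163]
K = P̄·Hᵀ·S⁻¹ = [920/2003 -24/2003; 896/2003 952/2003]
x' − x̄ = [-1744/2003, -5600/2003] = K·y
y = (KᵀK)⁻¹·Kᵀ·(x' − x̄) = [-2, -4]
z = y + H·x̄ = [-2, -4] + [4, 2] = [2, -2]

z = [2, -2]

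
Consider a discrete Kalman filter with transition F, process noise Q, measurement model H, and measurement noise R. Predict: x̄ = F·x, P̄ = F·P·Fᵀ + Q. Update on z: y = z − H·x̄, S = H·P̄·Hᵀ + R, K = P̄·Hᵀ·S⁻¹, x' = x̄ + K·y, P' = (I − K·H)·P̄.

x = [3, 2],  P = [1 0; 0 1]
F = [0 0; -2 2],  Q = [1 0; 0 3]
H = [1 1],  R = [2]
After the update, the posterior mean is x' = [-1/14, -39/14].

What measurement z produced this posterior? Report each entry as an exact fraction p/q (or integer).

x̄ = F·x = [0, -2]
P̄ = F·P·Fᵀ + Q = [1 0; 0 11]
S = H·P̄·Hᵀ + R = [14]
K = P̄·Hᵀ·S⁻¹ = [1/14; 11/14]
x' − x̄ = [-1/14, -11/14] = K·y
y = (KᵀK)⁻¹·Kᵀ·(x' − x̄) = [-1]
z = y + H·x̄ = [-1] + [-2] = [-3]

z = [-3]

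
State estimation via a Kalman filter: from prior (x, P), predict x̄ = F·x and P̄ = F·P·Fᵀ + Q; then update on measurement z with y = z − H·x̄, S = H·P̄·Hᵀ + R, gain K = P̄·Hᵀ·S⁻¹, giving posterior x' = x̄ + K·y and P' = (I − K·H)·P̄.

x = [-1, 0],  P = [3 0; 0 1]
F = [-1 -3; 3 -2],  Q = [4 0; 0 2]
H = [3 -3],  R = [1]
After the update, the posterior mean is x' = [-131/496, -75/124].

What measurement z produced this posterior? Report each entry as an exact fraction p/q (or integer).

x̄ = F·x = [1, -3]
P̄ = F·P·Fᵀ + Q = [16 -3; -3 33]
S = H·P̄·Hᵀ + R = [496]
K = P̄·Hᵀ·S⁻¹ = [57/496; -27/124]
x' − x̄ = [-627/496, 297/124] = K·y
y = (KᵀK)⁻¹·Kᵀ·(x' − x̄) = [-11]
z = y + H·x̄ = [-11] + [12] = [1]

z = [1]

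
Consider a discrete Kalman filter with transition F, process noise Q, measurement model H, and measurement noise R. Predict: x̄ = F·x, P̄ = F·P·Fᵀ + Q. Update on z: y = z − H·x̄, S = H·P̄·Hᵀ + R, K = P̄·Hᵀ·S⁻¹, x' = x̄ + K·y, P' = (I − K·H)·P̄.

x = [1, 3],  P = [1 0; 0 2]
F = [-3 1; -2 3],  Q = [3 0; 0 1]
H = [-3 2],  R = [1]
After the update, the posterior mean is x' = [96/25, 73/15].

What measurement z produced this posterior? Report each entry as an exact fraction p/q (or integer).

x̄ = F·x = [0, 7]
P̄ = F·P·Fᵀ + Q = [14 12; 12 23]
S = H·P̄·Hᵀ + R = [75]
K = P̄·Hᵀ·S⁻¹ = [-6/25; 2/15]
x' − x̄ = [96/25, -32/15] = K·y
y = (KᵀK)⁻¹·Kᵀ·(x' − x̄) = [-16]
z = y + H·x̄ = [-16] + [14] = [-2]

z = [-2]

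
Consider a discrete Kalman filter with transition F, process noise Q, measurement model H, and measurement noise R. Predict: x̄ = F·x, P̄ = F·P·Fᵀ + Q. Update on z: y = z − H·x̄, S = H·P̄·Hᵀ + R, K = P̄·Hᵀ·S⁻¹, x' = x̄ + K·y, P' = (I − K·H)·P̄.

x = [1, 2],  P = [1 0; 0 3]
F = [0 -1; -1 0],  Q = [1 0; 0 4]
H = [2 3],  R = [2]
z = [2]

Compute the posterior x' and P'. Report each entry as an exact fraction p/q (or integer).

x̄ = F·x = [-2, -1]
P̄ = F·P·Fᵀ + Q = [4 0; 0 5]
y = z − H·x̄ = [9]
S = H·P̄·Hᵀ + R = [63]
K = P̄·Hᵀ·S⁻¹ = [8/63; 5/21]
x' = x̄ + K·y = [-6/7, 8/7]
P' = (I − K·H)·P̄ = [188/63 -40/21; -40/21 10/7]

x' = [-6/7, 8/7]
P' = [188/63 -40/21; -40/21 10/7]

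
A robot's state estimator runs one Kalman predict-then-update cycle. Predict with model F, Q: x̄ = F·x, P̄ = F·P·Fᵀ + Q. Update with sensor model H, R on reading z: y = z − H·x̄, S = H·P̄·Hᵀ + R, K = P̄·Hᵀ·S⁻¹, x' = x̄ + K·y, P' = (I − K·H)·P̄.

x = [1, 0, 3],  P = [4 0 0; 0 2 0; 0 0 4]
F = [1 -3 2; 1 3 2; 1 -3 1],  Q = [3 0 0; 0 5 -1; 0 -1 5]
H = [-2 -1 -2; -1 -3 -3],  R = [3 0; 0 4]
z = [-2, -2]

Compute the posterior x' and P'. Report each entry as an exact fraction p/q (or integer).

x' = [40223/42357, 68683/84714, -10707/28238]
P' = [81752/42357 50306/42357 -27802/14119; 50306/42357 362029/84714 -113395/28238; -27802/14119 -113395/28238 126991/28238]

x̄ = F·x = [7, 7, 4]
P̄ = F·P·Fᵀ + Q = [41 2 30; 2 43 -7; 30 -7 31]
y = z − H·x̄ = [27, 38]
S = H·P̄·Hᵀ + R = [554 588; 588 777]
K = P̄·Hᵀ·S⁻¹ = [-746/2017 4387/42357; 1859/4034 -20768/42357; -1399/4034 1852/14119]
x' = x̄ + K·y = [40223/42357, 68683/84714, -10707/28238]
P' = (I − K·H)·P̄ = [81752/42357 50306/42357 -27802/14119; 50306/42357 362029/84714 -113395/28238; -27802/14119 -113395/28238 126991/28238]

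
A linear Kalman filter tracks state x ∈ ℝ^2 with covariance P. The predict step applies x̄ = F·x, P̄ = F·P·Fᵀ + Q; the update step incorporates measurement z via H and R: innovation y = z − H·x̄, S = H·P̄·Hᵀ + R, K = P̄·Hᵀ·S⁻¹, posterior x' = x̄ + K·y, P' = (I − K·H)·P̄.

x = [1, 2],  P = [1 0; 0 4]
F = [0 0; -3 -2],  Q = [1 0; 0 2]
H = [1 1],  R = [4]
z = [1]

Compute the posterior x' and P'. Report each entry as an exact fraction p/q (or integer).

x̄ = F·x = [0, -7]
P̄ = F·P·Fᵀ + Q = [1 0; 0 27]
y = z − H·x̄ = [8]
S = H·P̄·Hᵀ + R = [32]
K = P̄·Hᵀ·S⁻¹ = [1/32; 27/32]
x' = x̄ + K·y = [1/4, -1/4]
P' = (I − K·H)·P̄ = [31/32 -27/32; -27/32 135/32]

x' = [1/4, -1/4]
P' = [31/32 -27/32; -27/32 135/32]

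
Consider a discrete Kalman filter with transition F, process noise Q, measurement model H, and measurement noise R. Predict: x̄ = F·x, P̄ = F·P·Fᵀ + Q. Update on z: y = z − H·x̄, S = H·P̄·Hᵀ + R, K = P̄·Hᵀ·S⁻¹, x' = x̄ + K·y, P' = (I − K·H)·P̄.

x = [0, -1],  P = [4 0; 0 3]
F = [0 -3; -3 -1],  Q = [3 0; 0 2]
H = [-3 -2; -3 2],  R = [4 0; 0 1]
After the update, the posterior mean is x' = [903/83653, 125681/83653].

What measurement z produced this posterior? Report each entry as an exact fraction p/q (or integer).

x̄ = F·x = [3, 1]
P̄ = F·P·Fᵀ + Q = [30 9; 9 41]
S = H·P̄·Hᵀ + R = [546 106; 106 327]
K = P̄·Hᵀ·S⁻¹ = [-13842/83653 -13932/83653; -41473/167306 20792/83653]
x' − x̄ = [-250056/83653, 42028/83653] = K·y
y = (KᵀK)⁻¹·Kᵀ·(x' − x̄) = [8, 10]
z = y + H·x̄ = [8, 10] + [-11, -7] = [-3, 3]

z = [-3, 3]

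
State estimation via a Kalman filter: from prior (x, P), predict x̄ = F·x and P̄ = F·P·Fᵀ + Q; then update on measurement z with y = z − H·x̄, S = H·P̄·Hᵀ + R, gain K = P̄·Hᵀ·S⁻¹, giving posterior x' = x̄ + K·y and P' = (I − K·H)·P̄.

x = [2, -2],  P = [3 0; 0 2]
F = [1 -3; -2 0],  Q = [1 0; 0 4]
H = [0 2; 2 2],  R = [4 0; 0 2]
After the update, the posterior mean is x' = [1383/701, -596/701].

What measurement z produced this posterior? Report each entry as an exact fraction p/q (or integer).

x̄ = F·x = [8, -4]
P̄ = F·P·Fᵀ + Q = [22 -6; -6 16]
S = H·P̄·Hᵀ + R = [68 40; 40 106]
K = P̄·Hᵀ·S⁻¹ = [-319/701 332/701; 324/701 10/701]
x' − x̄ = [-4225/701, 2208/701] = K·y
y = (KᵀK)⁻¹·Kᵀ·(x' − x̄) = [7, -6]
z = y + H·x̄ = [7, -6] + [-8, 8] = [-1, 2]

z = [-1, 2]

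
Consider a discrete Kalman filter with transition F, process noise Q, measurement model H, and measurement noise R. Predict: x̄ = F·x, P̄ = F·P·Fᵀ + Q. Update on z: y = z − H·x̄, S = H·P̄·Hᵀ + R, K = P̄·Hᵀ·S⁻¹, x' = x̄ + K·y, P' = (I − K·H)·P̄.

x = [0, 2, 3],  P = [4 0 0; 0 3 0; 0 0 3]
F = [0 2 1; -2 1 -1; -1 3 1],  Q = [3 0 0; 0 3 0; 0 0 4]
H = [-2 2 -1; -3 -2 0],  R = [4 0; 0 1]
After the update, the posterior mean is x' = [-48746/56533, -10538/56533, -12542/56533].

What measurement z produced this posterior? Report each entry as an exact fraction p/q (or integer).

z = [2, 3]

x̄ = F·x = [7, -1, 9]
P̄ = F·P·Fᵀ + Q = [18 3 21; 3 25 14; 21 14 38]
S = H·P̄·Hᵀ + R = [218 93; 93 299]
K = P̄·Hᵀ·S⁻¹ = [-9669/56533 -8337/56533; 14457/56533 -15652/56533; -7085/56533 -15002/56533]
x' − x̄ = [-444477/56533, 45995/56533, -521339/56533] = K·y
y = (KᵀK)⁻¹·Kᵀ·(x' − x̄) = [27, 22]
z = y + H·x̄ = [27, 22] + [-25, -19] = [2, 3]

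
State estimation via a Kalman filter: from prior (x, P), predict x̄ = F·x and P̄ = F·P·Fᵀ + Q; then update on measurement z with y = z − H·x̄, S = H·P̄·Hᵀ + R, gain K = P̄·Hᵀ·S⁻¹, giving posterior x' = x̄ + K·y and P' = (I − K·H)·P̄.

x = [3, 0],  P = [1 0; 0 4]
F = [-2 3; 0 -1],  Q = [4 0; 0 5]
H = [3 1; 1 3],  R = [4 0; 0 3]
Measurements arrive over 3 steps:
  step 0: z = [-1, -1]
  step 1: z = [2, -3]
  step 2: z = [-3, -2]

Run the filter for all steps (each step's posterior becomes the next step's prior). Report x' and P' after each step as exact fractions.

step 0: x̄ = F·x = [-6, 0]
step 0: P̄ = F·P·Fᵀ + Q = [44 -12; -12 9]
step 0: y = z − H·x̄ = [17, 5]
step 0: S = H·P̄·Hᵀ + R = [337 39; 39 56]
step 0: K = P̄·Hᵀ·S⁻¹ = [6408/17351 -1984/17351; -2097/17351 6108/17351]
step 0: x' = x̄ + K·y = [-5090/17351, -5109/17351]
step 0: P' = (I − K·H)·P̄ = [10356/17351 -5436/17351; -5436/17351 7920/17351]
step 1: x̄ = F·x = [-5147/17351, 5109/17351]
step 1: P̄ = F·P·Fᵀ + Q = [247340/17351 -34632/17351; -34632/17351 94675/17351]
step 1: y = z − H·x̄ = [45034/17351, -62233/17351]
step 1: S = H·P̄·Hᵀ + R = [2182347/17351 679725/17351; 679725/17351 943676/17351]
step 1: K = P̄·Hᵀ·S⁻¹ = [10951196/30687999 -1074448/10229333; -10271471/92063997 3525444/10229333]
step 1: x' = x̄ + K·y = [30881413/30687999, -113353759/92063997]
step 1: P' = (I − K·H)·P̄ = [5878516/10229333 -9101860/30687999; -9101860/30687999 40830856/92063997]
step 2: x̄ = F·x = [-58372195/10229333, 113353759/92063997]
step 2: P̄ = F·P·Fᵀ + Q = [141669692/10229333 -19678192/10229333; -19678192/10229333 501150841/92063997]
step 2: y = z − H·x̄ = [1186503515/92063997, 386828/30687999]
step 2: S = H·P̄·Hᵀ + R = [11282029513/92063997 1185832309/30687999; 1185832309/30687999 555439380/10229333]
step 2: K = P̄·Hᵀ·S⁻¹ = [169342071756/475132172623 -49824515120/475132172623; -52889860325/475132172623 163703533068/475132172623]
step 2: x' = x̄ + K·y = [-529451568965/475132172623, -94564784798/475132172623]
step 2: P' = (I − K·H)·P̄ = [272697300804/475132172623 -140723615388/475132172623; -140723615388/475132172623 210611404864/475132172623]

step 0: x' = [-5090/17351, -5109/17351], P' = [10356/17351 -5436/17351; -5436/17351 7920/17351]
step 1: x' = [30881413/30687999, -113353759/92063997], P' = [5878516/10229333 -9101860/30687999; -9101860/30687999 40830856/92063997]
step 2: x' = [-529451568965/475132172623, -94564784798/475132172623], P' = [272697300804/475132172623 -140723615388/475132172623; -140723615388/475132172623 210611404864/475132172623]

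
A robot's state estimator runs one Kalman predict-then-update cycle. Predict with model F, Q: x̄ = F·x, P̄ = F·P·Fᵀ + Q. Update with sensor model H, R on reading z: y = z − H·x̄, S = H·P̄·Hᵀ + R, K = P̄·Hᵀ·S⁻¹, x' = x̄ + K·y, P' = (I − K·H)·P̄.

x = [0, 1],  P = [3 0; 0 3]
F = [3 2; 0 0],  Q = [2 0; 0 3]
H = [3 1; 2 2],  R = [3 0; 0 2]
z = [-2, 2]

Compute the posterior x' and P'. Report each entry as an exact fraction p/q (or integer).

x' = [-476/541, 806/541]
P' = [328/541 -369/541; -369/541 618/541]

x̄ = F·x = [2, 0]
P̄ = F·P·Fᵀ + Q = [41 0; 0 3]
y = z − H·x̄ = [-8, -2]
S = H·P̄·Hᵀ + R = [375 252; 252 178]
K = P̄·Hᵀ·S⁻¹ = [205/541 -41/541; -163/541 249/541]
x' = x̄ + K·y = [-476/541, 806/541]
P' = (I − K·H)·P̄ = [328/541 -369/541; -369/541 618/541]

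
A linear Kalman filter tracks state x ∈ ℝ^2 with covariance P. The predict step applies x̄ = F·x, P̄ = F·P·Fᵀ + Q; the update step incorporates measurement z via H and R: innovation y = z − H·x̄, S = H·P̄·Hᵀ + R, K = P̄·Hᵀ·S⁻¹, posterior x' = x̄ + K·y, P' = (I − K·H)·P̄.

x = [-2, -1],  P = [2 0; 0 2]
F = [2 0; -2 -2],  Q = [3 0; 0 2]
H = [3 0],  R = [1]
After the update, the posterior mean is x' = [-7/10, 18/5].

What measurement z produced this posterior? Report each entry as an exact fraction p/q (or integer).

z = [-2]

x̄ = F·x = [-4, 6]
P̄ = F·P·Fᵀ + Q = [11 -8; -8 18]
S = H·P̄·Hᵀ + R = [100]
K = P̄·Hᵀ·S⁻¹ = [33/100; -6/25]
x' − x̄ = [33/10, -12/5] = K·y
y = (KᵀK)⁻¹·Kᵀ·(x' − x̄) = [10]
z = y + H·x̄ = [10] + [-12] = [-2]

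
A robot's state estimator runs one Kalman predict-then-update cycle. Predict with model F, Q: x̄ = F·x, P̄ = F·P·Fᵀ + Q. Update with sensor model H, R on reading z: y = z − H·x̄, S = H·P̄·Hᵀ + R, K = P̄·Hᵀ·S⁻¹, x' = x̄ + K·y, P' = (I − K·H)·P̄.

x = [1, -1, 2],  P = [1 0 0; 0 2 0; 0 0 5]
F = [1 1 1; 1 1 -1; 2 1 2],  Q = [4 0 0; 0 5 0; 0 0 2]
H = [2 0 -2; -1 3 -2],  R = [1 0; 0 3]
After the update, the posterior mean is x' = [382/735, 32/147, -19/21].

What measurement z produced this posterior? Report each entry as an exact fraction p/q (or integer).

z = [3, 2]

x̄ = F·x = [2, -2, 5]
P̄ = F·P·Fᵀ + Q = [12 -2 14; -2 13 -6; 14 -6 28]
S = H·P̄·Hᵀ + R = [49 84; 84 384]
K = P̄·Hᵀ·S⁻¹ = [97/490 -137/840; -23/196 55/336; -2/7 -1/6]
x' − x̄ = [-1088/735, 326/147, -124/21] = K·y
y = (KᵀK)⁻¹·Kᵀ·(x' − x̄) = [9, 20]
z = y + H·x̄ = [9, 20] + [-6, -18] = [3, 2]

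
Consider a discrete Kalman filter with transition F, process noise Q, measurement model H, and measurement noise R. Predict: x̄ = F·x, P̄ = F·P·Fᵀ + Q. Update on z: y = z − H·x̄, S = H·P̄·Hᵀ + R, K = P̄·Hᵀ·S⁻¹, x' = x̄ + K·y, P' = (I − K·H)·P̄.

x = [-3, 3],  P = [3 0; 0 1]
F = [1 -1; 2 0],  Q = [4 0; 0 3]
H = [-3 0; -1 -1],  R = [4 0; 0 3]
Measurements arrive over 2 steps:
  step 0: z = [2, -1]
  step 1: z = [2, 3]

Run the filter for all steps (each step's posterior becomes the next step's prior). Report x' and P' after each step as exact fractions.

step 0: x' = [-208/281, 252/281], P' = [108/281 -66/281; -66/281 696/281]
step 1: x' = [-1517/1942, -3607/1942], P' = [1887/4855 -984/4855; -984/4855 18231/9710]

step 0: x̄ = F·x = [-6, -6]
step 0: P̄ = F·P·Fᵀ + Q = [8 6; 6 15]
step 0: y = z − H·x̄ = [-16, -13]
step 0: S = H·P̄·Hᵀ + R = [76 42; 42 38]
step 0: K = P̄·Hᵀ·S⁻¹ = [-81/281 -14/281; 99/562 -210/281]
step 0: x' = x̄ + K·y = [-208/281, 252/281]
step 0: P' = (I − K·H)·P̄ = [108/281 -66/281; -66/281 696/281]
step 1: x̄ = F·x = [-460/281, -416/281]
step 1: P̄ = F·P·Fᵀ + Q = [2060/281 348/281; 348/281 1275/281]
step 1: y = z − H·x̄ = [-818/281, -33/281]
step 1: S = H·P̄·Hᵀ + R = [19664/281 7224/281; 7224/281 4874/281]
step 1: K = P̄·Hᵀ·S⁻¹ = [-5661/19420 -301/4855; 738/4855 -5421/9710]
step 1: x' = x̄ + K·y = [-1517/1942, -3607/1942]
step 1: P' = (I − K·H)·P̄ = [1887/4855 -984/4855; -984/4855 18231/9710]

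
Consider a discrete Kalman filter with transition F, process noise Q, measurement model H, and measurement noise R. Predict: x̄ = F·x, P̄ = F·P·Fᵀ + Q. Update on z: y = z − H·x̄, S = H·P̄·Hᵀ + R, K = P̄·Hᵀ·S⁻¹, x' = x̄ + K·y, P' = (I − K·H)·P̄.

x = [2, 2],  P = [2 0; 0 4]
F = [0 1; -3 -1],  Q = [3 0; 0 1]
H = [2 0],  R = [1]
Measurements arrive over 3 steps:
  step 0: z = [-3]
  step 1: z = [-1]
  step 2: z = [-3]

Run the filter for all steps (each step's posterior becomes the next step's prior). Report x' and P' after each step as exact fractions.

step 0: x̄ = F·x = [2, -8]
step 0: P̄ = F·P·Fᵀ + Q = [7 -4; -4 23]
step 0: y = z − H·x̄ = [-7]
step 0: S = H·P̄·Hᵀ + R = [29]
step 0: K = P̄·Hᵀ·S⁻¹ = [14/29; -8/29]
step 0: x' = x̄ + K·y = [-40/29, -176/29]
step 0: P' = (I − K·H)·P̄ = [7/29 -4/29; -4/29 603/29]
step 1: x̄ = F·x = [-176/29, 296/29]
step 1: P̄ = F·P·Fᵀ + Q = [690/29 -591/29; -591/29 671/29]
step 1: y = z − H·x̄ = [323/29]
step 1: S = H·P̄·Hᵀ + R = [2789/29]
step 1: K = P̄·Hᵀ·S⁻¹ = [1380/2789; -1182/2789]
step 1: x' = x̄ + K·y = [-1556/2789, 15302/2789]
step 1: P' = (I − K·H)·P̄ = [690/2789 -591/2789; -591/2789 16355/2789]
step 2: x̄ = F·x = [15302/2789, -10634/2789]
step 2: P̄ = F·P·Fᵀ + Q = [24722/2789 -14582/2789; -14582/2789 21808/2789]
step 2: y = z − H·x̄ = [-38971/2789]
step 2: S = H·P̄·Hᵀ + R = [101677/2789]
step 2: K = P̄·Hᵀ·S⁻¹ = [49444/101677; -29164/101677]
step 2: x' = x̄ + K·y = [-133030/101677, 19834/101677]
step 2: P' = (I − K·H)·P̄ = [24722/101677 -14582/101677; -14582/101677 490080/101677]

step 0: x' = [-40/29, -176/29], P' = [7/29 -4/29; -4/29 603/29]
step 1: x' = [-1556/2789, 15302/2789], P' = [690/2789 -591/2789; -591/2789 16355/2789]
step 2: x' = [-133030/101677, 19834/101677], P' = [24722/101677 -14582/101677; -14582/101677 490080/101677]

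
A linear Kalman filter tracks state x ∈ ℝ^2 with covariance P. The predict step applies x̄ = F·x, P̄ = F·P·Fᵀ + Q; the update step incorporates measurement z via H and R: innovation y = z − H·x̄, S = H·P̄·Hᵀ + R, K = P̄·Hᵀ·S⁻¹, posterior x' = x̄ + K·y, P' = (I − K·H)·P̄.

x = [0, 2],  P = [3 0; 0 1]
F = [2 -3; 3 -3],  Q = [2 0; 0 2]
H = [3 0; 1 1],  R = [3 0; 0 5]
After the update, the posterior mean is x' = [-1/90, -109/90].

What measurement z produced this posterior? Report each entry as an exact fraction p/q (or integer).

x̄ = F·x = [-6, -6]
P̄ = F·P·Fᵀ + Q = [23 27; 27 38]
S = H·P̄·Hᵀ + R = [210 150; 150 120]
K = P̄·Hᵀ·S⁻¹ = [13/45 1/18; -1/90 5/9]
x' − x̄ = [539/90, 431/90] = K·y
y = (KᵀK)⁻¹·Kᵀ·(x' − x̄) = [19, 9]
z = y + H·x̄ = [19, 9] + [-18, -12] = [1, -3]

z = [1, -3]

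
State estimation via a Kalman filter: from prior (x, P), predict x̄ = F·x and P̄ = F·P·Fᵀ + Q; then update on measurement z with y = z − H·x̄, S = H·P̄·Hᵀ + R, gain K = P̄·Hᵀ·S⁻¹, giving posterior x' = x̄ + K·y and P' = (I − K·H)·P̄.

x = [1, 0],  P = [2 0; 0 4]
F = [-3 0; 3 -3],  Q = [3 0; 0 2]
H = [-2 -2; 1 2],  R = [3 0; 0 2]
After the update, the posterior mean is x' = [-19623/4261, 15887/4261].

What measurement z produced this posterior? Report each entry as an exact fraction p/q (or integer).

z = [2, 3]

x̄ = F·x = [-3, 3]
P̄ = F·P·Fᵀ + Q = [21 -18; -18 56]
S = H·P̄·Hᵀ + R = [167 -158; -158 175]
K = P̄·Hᵀ·S⁻¹ = [-3420/4261 -3453/4261; 1552/4261 3690/4261]
x' − x̄ = [-6840/4261, 3104/4261] = K·y
y = (KᵀK)⁻¹·Kᵀ·(x' − x̄) = [2, 0]
z = y + H·x̄ = [2, 0] + [0, 3] = [2, 3]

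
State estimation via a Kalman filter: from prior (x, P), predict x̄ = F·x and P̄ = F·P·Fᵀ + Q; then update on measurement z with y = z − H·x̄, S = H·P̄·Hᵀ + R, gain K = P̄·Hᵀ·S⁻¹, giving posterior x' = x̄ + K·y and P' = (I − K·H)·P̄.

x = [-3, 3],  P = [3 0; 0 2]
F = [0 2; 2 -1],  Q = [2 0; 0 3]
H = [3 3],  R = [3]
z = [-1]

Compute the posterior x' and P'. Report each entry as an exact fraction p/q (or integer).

x̄ = F·x = [6, -9]
P̄ = F·P·Fᵀ + Q = [10 -4; -4 17]
y = z − H·x̄ = [8]
S = H·P̄·Hᵀ + R = [174]
K = P̄·Hᵀ·S⁻¹ = [3/29; 13/58]
x' = x̄ + K·y = [198/29, -209/29]
P' = (I − K·H)·P̄ = [236/29 -233/29; -233/29 479/58]

x' = [198/29, -209/29]
P' = [236/29 -233/29; -233/29 479/58]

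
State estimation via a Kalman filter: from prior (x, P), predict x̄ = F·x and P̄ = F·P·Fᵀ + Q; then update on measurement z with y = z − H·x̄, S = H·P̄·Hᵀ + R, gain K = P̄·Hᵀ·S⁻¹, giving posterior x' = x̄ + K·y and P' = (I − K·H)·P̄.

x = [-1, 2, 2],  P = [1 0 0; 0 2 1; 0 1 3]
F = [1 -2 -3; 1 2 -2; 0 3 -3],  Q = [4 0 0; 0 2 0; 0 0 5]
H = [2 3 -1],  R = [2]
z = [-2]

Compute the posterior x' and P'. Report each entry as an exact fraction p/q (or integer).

x' = [-126/47, 706/329, 1058/329]
P' = [421/47 -342/47 -218/47; -342/47 2910/329 3852/329; -218/47 3852/329 8412/329]

x̄ = F·x = [-11, -1, 0]
P̄ = F·P·Fᵀ + Q = [52 9 12; 9 15 18; 12 18 32]
y = z − H·x̄ = [23]
S = H·P̄·Hᵀ + R = [329]
K = P̄·Hᵀ·S⁻¹ = [17/47; 45/329; 46/329]
x' = x̄ + K·y = [-126/47, 706/329, 1058/329]
P' = (I − K·H)·P̄ = [421/47 -342/47 -218/47; -342/47 2910/329 3852/329; -218/47 3852/329 8412/329]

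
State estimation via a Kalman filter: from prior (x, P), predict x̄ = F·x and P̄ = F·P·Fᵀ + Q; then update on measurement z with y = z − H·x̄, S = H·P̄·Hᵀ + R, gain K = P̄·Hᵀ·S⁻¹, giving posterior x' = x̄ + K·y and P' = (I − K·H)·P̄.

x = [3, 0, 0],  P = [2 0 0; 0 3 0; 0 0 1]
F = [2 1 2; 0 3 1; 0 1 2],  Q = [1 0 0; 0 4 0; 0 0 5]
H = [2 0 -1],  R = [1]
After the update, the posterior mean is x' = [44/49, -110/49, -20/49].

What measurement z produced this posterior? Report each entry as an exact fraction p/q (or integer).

z = [2]

x̄ = F·x = [6, 0, 0]
P̄ = F·P·Fᵀ + Q = [16 11 7; 11 32 11; 7 11 12]
S = H·P̄·Hᵀ + R = [49]
K = P̄·Hᵀ·S⁻¹ = [25/49; 11/49; 2/49]
x' − x̄ = [-250/49, -110/49, -20/49] = K·y
y = (KᵀK)⁻¹·Kᵀ·(x' − x̄) = [-10]
z = y + H·x̄ = [-10] + [12] = [2]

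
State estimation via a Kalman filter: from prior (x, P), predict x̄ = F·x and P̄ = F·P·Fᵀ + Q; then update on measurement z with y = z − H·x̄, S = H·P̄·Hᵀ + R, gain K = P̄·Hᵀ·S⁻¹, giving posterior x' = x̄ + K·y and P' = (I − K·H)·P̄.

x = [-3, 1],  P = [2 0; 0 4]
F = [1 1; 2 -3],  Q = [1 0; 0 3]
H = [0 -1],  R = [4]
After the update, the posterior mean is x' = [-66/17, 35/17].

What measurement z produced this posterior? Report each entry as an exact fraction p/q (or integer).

x̄ = F·x = [-2, -9]
P̄ = F·P·Fᵀ + Q = [7 -8; -8 47]
S = H·P̄·Hᵀ + R = [51]
K = P̄·Hᵀ·S⁻¹ = [8/51; -47/51]
x' − x̄ = [-32/17, 188/17] = K·y
y = (KᵀK)⁻¹·Kᵀ·(x' − x̄) = [-12]
z = y + H·x̄ = [-12] + [9] = [-3]

z = [-3]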